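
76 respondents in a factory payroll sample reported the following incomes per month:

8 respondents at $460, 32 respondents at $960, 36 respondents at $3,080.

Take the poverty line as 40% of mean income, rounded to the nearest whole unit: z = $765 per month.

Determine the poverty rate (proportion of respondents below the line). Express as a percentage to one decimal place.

10.5%

8 of the 76 respondents have income below $765.
H = 8/76 = 10.5%.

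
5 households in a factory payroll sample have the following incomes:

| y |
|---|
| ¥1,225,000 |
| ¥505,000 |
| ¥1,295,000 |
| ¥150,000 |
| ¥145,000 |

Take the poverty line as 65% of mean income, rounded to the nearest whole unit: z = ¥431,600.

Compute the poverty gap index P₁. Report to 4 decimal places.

Poor units: ¥145,000, ¥150,000 (q = 2 of N = 5).
Gap ratios (z−y)/z: (431600−145000)/431600 = 0.6640; (431600−150000)/431600 = 0.6525.
Sum of shortfalls = 1.316497; P₁ averages over all N: 1.316497 / 5 = 0.2633.

0.2633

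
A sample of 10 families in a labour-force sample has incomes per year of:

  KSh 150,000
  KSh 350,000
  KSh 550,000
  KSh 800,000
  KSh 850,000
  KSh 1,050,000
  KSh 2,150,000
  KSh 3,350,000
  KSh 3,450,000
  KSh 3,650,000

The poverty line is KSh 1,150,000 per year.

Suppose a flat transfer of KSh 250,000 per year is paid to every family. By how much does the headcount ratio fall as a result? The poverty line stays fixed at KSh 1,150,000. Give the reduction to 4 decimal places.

0.1000

Before: below the line — KSh 150,000, KSh 350,000, KSh 550,000, KSh 800,000, KSh 850,000, KSh 1,050,000; headcount ratio = 0.600000.
After the KSh 250,000 transfer: below the line — KSh 400,000, KSh 600,000, KSh 800,000, KSh 1,050,000, KSh 1,100,000; headcount ratio = 0.500000.
Reduction = 0.600000 − 0.500000 = 0.1000.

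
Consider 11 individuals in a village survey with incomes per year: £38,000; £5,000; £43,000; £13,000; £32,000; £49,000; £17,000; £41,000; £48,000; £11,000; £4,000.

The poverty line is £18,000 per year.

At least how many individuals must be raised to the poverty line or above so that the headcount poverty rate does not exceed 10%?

5 of the 11 individuals are poor, so H = 5/11 = 0.455.
A headcount ratio of at most 10% allows at most ⌊0.10 × 11⌋ = 1 poor individuals.
So at least 5 − 1 = 4 must be lifted.

4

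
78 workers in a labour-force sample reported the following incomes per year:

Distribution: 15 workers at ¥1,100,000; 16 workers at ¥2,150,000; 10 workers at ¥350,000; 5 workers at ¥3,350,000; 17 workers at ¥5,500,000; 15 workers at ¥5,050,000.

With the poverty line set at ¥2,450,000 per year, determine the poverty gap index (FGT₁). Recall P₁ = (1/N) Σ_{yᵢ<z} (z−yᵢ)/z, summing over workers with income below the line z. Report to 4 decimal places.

Incomes under z: 10×¥350,000, 15×¥1,100,000, 16×¥2,150,000 (q = 41 of N = 78).
Normalized shortfalls: (2450000−350000)/2450000 = 0.8571 (×10); (2450000−1100000)/2450000 = 0.5510 (×15); (2450000−2150000)/2450000 = 0.1224 (×16).
Σ = 18.795918. Dividing by the full population N = 78 gives P₁ = 0.2410.

0.2410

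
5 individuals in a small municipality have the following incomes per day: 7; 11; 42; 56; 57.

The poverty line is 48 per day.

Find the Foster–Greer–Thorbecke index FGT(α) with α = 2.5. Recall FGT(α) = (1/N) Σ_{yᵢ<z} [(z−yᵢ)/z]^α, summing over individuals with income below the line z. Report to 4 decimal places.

0.2403

Poor units: 7, 11, 42 (q = 3 of N = 5).
Normalized shortfalls: (48−7)/48 = 0.8542; (48−11)/48 = 0.7708; (48−42)/48 = 0.1250.
Raised to α = 2.5: 0.67431; 0.52168; 0.00552.
Sum = 1.201506; FGT(2.5) = 1.201506 / 5 = 0.2403.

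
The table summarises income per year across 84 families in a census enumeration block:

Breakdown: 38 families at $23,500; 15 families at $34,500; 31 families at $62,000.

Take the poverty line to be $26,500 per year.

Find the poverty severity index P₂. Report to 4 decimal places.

Below the line: 38×$23,500 (q = 38 of N = 84).
Relative gaps: (26500−23500)/26500 = 0.1132 (×38).
Squared: 0.0128 (×38).
Sum = 0.487006; P₂ = 0.487006 / 84 = 0.0058.

0.0058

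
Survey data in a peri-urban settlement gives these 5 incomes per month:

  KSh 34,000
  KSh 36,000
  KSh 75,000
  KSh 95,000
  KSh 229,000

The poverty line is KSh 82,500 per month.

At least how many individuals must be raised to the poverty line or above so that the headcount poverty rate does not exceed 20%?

Currently q = 3 of N = 5 are below the line (H = 0.600).
A headcount ratio of at most 20% allows at most ⌊0.20 × 5⌋ = 1 poor individuals.
So at least 3 − 1 = 2 must be lifted.

2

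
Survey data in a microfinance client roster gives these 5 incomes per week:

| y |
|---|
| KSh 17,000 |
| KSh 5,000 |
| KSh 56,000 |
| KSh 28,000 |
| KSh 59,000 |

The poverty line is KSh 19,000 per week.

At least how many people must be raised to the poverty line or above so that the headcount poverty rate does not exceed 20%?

2 of the 5 people are poor, so H = 2/5 = 0.400.
A headcount ratio of at most 20% allows at most ⌊0.20 × 5⌋ = 1 poor people.
So at least 2 − 1 = 1 must be lifted.

1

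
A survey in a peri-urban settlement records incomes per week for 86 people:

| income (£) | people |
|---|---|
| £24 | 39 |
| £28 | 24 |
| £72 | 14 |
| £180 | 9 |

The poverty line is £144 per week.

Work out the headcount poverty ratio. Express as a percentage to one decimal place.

89.5%

77 of the 86 people have income below £144.
H = 77/86 = 89.5%.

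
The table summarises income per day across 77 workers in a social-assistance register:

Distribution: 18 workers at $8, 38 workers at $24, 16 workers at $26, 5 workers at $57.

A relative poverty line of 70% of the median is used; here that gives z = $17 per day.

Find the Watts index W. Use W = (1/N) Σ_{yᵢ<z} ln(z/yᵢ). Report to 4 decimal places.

Incomes under z: 18×$8 (q = 18 of N = 77).
ln(z/y) terms: ln(17/8) = 0.7538 (×18).
W = 13.567892 / 77 = 0.1762.

0.1762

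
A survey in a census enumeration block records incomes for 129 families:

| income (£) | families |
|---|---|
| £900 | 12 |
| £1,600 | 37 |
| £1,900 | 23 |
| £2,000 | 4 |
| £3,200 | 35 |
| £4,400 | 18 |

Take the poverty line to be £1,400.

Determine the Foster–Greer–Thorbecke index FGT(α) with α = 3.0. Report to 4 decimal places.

0.0042

Incomes under z: 12×£900 (q = 12 of N = 129).
Relative gaps: (1400−900)/1400 = 0.3571 (×12).
Raised to α = 3.0: 0.04555 (×12).
Sum = 0.546647; FGT(3.0) = 0.546647 / 129 = 0.0042.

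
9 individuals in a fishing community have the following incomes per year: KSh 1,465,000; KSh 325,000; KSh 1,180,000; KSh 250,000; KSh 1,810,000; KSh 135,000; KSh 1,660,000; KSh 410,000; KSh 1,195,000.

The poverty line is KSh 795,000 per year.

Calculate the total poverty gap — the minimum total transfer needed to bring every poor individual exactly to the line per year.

KSh 2,060,000

Incomes under z: KSh 135,000, KSh 250,000, KSh 325,000, KSh 410,000 (q = 4 of N = 9).
Individual gaps: 795000−135000 = 660000; 795000−250000 = 545000; 795000−325000 = 470000; 795000−410000 = 385000.
Aggregate gap = KSh 2,060,000.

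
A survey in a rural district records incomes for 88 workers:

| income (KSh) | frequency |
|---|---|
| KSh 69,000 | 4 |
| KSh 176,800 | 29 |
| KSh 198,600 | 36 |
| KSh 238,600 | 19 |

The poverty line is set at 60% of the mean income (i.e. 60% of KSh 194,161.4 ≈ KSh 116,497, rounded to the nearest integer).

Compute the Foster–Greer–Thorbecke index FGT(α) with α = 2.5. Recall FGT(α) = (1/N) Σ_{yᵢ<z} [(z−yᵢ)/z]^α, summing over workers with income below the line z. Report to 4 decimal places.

Below z: 4×KSh 69,000 (q = 4 of N = 88).
Gap ratios (z−y)/z: (116497−69000)/116497 = 0.4077 (×4).
Raised to α = 2.5: 0.10614 (×4).
Sum = 0.424560; FGT(2.5) = 0.424560 / 88 = 0.0048.

0.0048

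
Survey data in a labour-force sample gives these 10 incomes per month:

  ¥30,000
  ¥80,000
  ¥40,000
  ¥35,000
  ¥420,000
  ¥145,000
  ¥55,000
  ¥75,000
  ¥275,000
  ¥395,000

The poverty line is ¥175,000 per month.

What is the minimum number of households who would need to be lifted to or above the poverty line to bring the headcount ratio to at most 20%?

7 of the 10 households are poor, so H = 7/10 = 0.700.
A headcount ratio of at most 20% allows at most ⌊0.20 × 10⌋ = 2 poor households.
So at least 7 − 2 = 5 must be lifted.

5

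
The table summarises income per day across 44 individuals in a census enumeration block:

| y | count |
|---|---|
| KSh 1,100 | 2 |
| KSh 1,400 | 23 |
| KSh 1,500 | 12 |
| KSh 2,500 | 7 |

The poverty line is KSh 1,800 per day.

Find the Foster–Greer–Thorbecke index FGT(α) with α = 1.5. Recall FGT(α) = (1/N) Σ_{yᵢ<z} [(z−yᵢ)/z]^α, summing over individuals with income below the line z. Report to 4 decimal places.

0.0843

Incomes under z: 2×KSh 1,100, 23×KSh 1,400, 12×KSh 1,500 (q = 37 of N = 44).
Shortfall ratios: (1800−1100)/1800 = 0.3889 (×2); (1800−1400)/1800 = 0.2222 (×23); (1800−1500)/1800 = 0.1667 (×12).
Raised to α = 1.5: 0.24251 (×2); 0.10476 (×23); 0.06804 (×12).
Sum = 3.710927; FGT(1.5) = 3.710927 / 44 = 0.0843.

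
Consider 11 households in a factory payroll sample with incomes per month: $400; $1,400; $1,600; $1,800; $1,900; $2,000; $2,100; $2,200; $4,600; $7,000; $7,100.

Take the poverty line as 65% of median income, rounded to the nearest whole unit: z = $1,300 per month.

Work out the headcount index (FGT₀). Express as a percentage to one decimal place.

1 of the 11 households have income below $1,300.
H = 1/11 = 9.1%.

9.1%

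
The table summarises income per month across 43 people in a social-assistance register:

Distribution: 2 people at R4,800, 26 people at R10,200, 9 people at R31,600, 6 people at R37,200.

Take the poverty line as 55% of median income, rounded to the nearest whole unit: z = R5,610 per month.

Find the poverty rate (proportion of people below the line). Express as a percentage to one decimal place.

4.7%

2 of the 43 people have income below R5,610.
H = 2/43 = 4.7%.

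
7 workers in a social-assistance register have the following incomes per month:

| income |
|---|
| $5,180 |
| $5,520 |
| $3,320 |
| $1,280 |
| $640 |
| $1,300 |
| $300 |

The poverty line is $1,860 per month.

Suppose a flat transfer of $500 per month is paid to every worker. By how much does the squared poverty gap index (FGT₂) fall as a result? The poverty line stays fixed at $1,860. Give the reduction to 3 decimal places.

0.121

Before: below the line — $300, $640, $1,280, $1,300; squared poverty gap index (FGT₂) = 0.18879.
After the $500 transfer: below the line — $800, $1,140, $1,780, $1,800; squared poverty gap index (FGT₂) = 0.06822.
Reduction = 0.18879 − 0.06822 = 0.121.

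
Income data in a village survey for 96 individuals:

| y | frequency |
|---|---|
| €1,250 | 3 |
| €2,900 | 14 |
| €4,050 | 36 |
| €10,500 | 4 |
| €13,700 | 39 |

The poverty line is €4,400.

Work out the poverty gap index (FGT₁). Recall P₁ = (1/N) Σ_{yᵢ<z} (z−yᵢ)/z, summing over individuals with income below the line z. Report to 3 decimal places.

Incomes under z: 3×€1,250, 14×€2,900, 36×€4,050 (q = 53 of N = 96).
Shortfall ratios: (4400−1250)/4400 = 0.7159 (×3); (4400−2900)/4400 = 0.3409 (×14); (4400−4050)/4400 = 0.0795 (×36).
Sum of shortfalls = 9.784091; P₁ averages over all N: 9.784091 / 96 = 0.102.

0.102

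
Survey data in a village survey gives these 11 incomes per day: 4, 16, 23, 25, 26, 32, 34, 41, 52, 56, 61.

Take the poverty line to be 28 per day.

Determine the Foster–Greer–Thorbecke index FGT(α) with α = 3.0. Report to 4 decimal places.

0.0651

Incomes under z: 4, 16, 23, 25, 26 (q = 5 of N = 11).
Gap ratios (z−y)/z: (28−4)/28 = 0.8571; (28−16)/28 = 0.4286; (28−23)/28 = 0.1786; (28−25)/28 = 0.1071; (28−26)/28 = 0.0714.
Raised to α = 3.0: 0.62974; 0.07872; 0.00569; 0.00123; 0.00036.
Sum = 0.715743; FGT(3.0) = 0.715743 / 11 = 0.0651.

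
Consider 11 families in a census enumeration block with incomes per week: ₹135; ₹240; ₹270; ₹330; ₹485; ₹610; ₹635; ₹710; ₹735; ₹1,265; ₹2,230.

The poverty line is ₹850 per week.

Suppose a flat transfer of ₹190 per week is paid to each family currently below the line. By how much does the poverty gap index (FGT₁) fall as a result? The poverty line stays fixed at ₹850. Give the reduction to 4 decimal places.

0.1695

Before: below the line — ₹135, ₹240, ₹270, ₹330, ₹485, ₹610, ₹635, ₹710, ₹735; poverty gap index (FGT₁) = 0.374332.
After the ₹190 transfer: below the line — ₹325, ₹430, ₹460, ₹520, ₹675, ₹800, ₹825; poverty gap index (FGT₁) = 0.204813.
Reduction = 0.374332 − 0.204813 = 0.1695.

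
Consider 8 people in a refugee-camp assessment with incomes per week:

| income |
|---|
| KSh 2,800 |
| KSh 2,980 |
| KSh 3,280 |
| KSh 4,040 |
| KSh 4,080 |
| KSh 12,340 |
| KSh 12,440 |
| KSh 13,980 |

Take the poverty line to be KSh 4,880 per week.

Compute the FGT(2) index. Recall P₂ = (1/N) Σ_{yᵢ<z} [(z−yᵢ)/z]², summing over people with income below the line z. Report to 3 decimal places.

0.062

Poor units: KSh 2,800, KSh 2,980, KSh 3,280, KSh 4,040, KSh 4,080 (q = 5 of N = 8).
Gap ratios (z−y)/z: (4880−2800)/4880 = 0.4262; (4880−2980)/4880 = 0.3893; (4880−3280)/4880 = 0.3279; (4880−4040)/4880 = 0.1721; (4880−4080)/4880 = 0.1639.
Squared: 0.1817; 0.1516; 0.1075; 0.0296; 0.0269.
Sum = 0.497262; P₂ = 0.497262 / 8 = 0.062.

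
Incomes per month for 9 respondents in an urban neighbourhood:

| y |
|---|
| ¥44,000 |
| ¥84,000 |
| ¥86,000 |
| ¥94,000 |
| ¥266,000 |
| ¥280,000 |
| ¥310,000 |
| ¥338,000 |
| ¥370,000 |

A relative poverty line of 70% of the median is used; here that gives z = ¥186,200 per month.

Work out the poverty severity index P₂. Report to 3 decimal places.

0.158

Incomes under z: ¥44,000, ¥84,000, ¥86,000, ¥94,000 (q = 4 of N = 9).
Normalized shortfalls: (186200−44000)/186200 = 0.7637; (186200−84000)/186200 = 0.5489; (186200−86000)/186200 = 0.5381; (186200−94000)/186200 = 0.4952.
Squared: 0.5832; 0.3013; 0.2896; 0.2452.
Sum = 1.419266; P₂ = 1.419266 / 9 = 0.158.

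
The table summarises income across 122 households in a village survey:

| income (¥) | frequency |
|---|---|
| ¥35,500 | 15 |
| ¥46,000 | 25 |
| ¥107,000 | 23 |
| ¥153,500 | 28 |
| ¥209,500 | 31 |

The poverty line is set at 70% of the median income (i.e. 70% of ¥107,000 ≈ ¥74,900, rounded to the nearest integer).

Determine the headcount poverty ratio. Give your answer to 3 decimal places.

0.328

40 of the 122 households have income below ¥74,900.
H = 40/122 = 0.328.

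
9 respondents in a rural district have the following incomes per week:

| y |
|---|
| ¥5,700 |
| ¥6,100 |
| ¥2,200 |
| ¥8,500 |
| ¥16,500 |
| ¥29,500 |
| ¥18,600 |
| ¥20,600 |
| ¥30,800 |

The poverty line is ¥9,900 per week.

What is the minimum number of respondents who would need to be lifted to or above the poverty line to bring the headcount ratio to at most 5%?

4

4 of the 9 respondents are poor, so H = 4/9 = 0.444.
A headcount ratio of at most 5% allows at most ⌊0.05 × 9⌋ = 0 poor respondents.
So at least 4 − 0 = 4 must be lifted.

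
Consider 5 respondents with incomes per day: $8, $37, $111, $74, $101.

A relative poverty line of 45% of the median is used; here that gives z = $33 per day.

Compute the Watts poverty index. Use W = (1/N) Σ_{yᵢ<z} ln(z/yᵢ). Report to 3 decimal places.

0.283

Poor units: $8 (q = 1 of N = 5).
ln(z/y) terms: ln(33/8) = 1.4171.
W = 1.417066 / 5 = 0.283.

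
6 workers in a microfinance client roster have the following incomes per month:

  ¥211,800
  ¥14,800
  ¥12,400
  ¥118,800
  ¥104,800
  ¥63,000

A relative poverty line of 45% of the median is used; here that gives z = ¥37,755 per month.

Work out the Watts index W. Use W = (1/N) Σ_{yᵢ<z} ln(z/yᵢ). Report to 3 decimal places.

Below z: ¥12,400, ¥14,800 (q = 2 of N = 6).
ln(z/y) terms: ln(37755/12400) = 1.1134; ln(37755/14800) = 0.9365.
W = 2.049912 / 6 = 0.342.

0.342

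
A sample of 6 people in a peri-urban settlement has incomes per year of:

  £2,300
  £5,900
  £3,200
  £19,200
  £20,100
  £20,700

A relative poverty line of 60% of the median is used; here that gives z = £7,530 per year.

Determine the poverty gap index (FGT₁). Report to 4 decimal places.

0.2477

Below z: £2,300, £3,200, £5,900 (q = 3 of N = 6).
Gap ratios (z−y)/z: (7530−2300)/7530 = 0.6946; (7530−3200)/7530 = 0.5750; (7530−5900)/7530 = 0.2165.
Sum of shortfalls = 1.486056; P₁ averages over all N: 1.486056 / 6 = 0.2477.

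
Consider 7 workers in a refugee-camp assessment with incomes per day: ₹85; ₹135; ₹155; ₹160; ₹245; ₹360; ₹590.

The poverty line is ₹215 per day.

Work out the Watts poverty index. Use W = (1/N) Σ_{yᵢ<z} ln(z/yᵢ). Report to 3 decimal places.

Incomes under z: ₹85, ₹135, ₹155, ₹160 (q = 4 of N = 7).
ln(z/y) terms: ln(215/85) = 0.9280; ln(215/135) = 0.4654; ln(215/155) = 0.3272; ln(215/160) = 0.2955.
W = 2.016027 / 7 = 0.288.

0.288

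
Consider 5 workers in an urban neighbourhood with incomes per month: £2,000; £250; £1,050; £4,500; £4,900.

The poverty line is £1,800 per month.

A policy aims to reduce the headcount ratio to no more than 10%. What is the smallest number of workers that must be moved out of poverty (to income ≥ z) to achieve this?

2 of the 5 workers are poor, so H = 2/5 = 0.400.
A headcount ratio of at most 10% allows at most ⌊0.10 × 5⌋ = 0 poor workers.
So at least 2 − 0 = 2 must be lifted.

2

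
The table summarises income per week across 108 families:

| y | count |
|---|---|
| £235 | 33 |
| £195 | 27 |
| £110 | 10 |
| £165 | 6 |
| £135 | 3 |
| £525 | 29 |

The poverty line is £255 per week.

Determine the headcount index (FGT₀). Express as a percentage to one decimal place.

73.1%

79 of the 108 families have income below £255.
H = 79/108 = 73.1%.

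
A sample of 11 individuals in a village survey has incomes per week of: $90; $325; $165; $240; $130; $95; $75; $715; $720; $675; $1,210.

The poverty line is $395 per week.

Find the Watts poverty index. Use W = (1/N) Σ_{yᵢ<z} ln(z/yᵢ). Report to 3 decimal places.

Below the line: $75, $90, $95, $130, $165, $240, $325 (q = 7 of N = 11).
ln(z/y) terms: ln(395/75) = 1.6614; ln(395/90) = 1.4791; ln(395/95) = 1.4250; ln(395/130) = 1.1114; ln(395/165) = 0.8729; ln(395/240) = 0.4982; ln(395/325) = 0.1951.
W = 7.243082 / 11 = 0.658.

0.658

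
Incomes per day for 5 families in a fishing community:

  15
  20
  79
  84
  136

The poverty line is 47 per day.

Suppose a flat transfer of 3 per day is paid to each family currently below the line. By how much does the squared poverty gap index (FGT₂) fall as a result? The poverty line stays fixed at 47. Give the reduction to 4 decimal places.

Before: below the line — 15, 20; squared poverty gap index (FGT₂) = 0.158714.
After the 3 transfer: below the line — 18, 23; squared poverty gap index (FGT₂) = 0.128293.
Reduction = 0.158714 − 0.128293 = 0.0304.

0.0304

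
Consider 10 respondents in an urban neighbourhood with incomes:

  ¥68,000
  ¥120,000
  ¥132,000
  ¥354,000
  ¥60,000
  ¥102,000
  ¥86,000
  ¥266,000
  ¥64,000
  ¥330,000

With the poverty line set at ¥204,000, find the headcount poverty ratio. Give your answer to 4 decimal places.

7 of the 10 respondents have income below ¥204,000.
H = 7/10 = 0.7000.

0.7000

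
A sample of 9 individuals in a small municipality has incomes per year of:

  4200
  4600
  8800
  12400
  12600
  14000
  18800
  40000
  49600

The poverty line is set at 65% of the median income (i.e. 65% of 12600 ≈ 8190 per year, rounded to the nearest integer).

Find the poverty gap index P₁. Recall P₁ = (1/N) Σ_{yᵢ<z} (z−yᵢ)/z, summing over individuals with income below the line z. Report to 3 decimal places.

0.103

Incomes under z: 4200, 4600 (q = 2 of N = 9).
Shortfall ratios: (8190−4200)/8190 = 0.4872; (8190−4600)/8190 = 0.4383.
Sum of shortfalls = 0.925519; P₁ averages over all N: 0.925519 / 9 = 0.103.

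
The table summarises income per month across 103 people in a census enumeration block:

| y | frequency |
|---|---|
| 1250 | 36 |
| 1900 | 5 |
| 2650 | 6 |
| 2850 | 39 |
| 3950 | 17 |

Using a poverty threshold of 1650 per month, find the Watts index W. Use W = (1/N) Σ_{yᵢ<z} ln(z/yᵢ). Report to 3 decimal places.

0.097

Below z: 36×1250 (q = 36 of N = 103).
ln(z/y) terms: ln(1650/1250) = 0.2776 (×36).
W = 9.994743 / 103 = 0.097.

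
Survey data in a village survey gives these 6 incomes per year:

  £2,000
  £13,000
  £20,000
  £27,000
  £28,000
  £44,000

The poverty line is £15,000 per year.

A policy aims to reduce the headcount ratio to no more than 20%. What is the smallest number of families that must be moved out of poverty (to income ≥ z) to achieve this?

Currently q = 2 of N = 6 are below the line (H = 0.333).
A headcount ratio of at most 20% allows at most ⌊0.20 × 6⌋ = 1 poor families.
So at least 2 − 1 = 1 must be lifted.

1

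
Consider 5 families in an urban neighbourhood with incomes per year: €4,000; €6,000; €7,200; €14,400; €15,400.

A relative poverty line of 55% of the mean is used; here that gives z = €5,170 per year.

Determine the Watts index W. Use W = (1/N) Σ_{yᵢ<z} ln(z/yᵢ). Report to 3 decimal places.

Below the line: €4,000 (q = 1 of N = 5).
Log shortfalls: ln(5170/4000) = 0.2566.
W = 0.256578 / 5 = 0.051.

0.051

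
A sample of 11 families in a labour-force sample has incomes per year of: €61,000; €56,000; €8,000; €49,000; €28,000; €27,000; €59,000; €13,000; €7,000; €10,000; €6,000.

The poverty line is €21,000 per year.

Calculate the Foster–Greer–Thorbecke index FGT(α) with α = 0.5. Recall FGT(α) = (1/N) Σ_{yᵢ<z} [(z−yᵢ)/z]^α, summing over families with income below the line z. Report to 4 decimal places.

0.3445

Incomes under z: €6,000, €7,000, €8,000, €10,000, €13,000 (q = 5 of N = 11).
Normalized shortfalls: (21000−6000)/21000 = 0.7143; (21000−7000)/21000 = 0.6667; (21000−8000)/21000 = 0.6190; (21000−10000)/21000 = 0.5238; (21000−13000)/21000 = 0.3810.
Raised to α = 0.5: 0.84515; 0.81650; 0.78680; 0.72375; 0.61721.
Sum = 3.789407; FGT(0.5) = 3.789407 / 11 = 0.3445.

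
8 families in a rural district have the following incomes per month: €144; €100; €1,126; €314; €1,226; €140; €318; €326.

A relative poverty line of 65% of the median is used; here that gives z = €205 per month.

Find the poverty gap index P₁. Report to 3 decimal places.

Poor units: €100, €140, €144 (q = 3 of N = 8).
Relative gaps: (205−100)/205 = 0.5122; (205−140)/205 = 0.3171; (205−144)/205 = 0.2976.
Σ = 1.126829. Dividing by the full population N = 8 gives P₁ = 0.141.

0.141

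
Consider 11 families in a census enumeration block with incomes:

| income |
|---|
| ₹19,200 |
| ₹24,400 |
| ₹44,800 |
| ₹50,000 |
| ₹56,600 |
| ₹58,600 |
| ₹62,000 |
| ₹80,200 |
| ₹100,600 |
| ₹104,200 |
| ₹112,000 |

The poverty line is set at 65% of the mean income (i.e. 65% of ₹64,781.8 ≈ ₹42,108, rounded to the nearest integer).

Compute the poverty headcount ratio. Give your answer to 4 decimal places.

2 of the 11 families have income below ₹42,108.
H = 2/11 = 0.1818.

0.1818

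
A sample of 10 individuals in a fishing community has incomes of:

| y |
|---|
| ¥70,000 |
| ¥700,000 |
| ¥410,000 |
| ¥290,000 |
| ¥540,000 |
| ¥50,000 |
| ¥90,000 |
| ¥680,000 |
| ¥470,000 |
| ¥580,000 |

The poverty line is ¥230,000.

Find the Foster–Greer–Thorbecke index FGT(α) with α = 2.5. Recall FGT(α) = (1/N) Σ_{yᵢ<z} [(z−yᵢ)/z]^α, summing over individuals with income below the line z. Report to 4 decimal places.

0.1235

Poor units: ¥50,000, ¥70,000, ¥90,000 (q = 3 of N = 10).
Relative gaps: (230000−50000)/230000 = 0.7826; (230000−70000)/230000 = 0.6957; (230000−90000)/230000 = 0.6087.
Raised to α = 2.5: 0.54183; 0.40363; 0.28907.
Sum = 1.234524; FGT(2.5) = 1.234524 / 10 = 0.1235.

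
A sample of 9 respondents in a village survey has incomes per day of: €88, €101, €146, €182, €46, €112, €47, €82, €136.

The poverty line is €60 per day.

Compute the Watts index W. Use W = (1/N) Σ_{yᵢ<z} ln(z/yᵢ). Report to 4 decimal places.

Incomes under z: €46, €47 (q = 2 of N = 9).
Log shortfalls: ln(60/46) = 0.2657; ln(60/47) = 0.2442.
W = 0.509900 / 9 = 0.0567.

0.0567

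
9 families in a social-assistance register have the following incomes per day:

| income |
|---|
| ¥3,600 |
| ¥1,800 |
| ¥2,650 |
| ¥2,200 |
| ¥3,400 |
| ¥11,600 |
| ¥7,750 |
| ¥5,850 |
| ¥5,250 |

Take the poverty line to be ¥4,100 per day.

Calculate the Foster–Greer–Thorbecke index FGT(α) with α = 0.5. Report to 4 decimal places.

0.3096

Below the line: ¥1,800, ¥2,200, ¥2,650, ¥3,400, ¥3,600 (q = 5 of N = 9).
Relative gaps: (4100−1800)/4100 = 0.5610; (4100−2200)/4100 = 0.4634; (4100−2650)/4100 = 0.3537; (4100−3400)/4100 = 0.1707; (4100−3600)/4100 = 0.1220.
Raised to α = 0.5: 0.74898; 0.68075; 0.59469; 0.41320; 0.34922.
Sum = 2.786833; FGT(0.5) = 2.786833 / 9 = 0.3096.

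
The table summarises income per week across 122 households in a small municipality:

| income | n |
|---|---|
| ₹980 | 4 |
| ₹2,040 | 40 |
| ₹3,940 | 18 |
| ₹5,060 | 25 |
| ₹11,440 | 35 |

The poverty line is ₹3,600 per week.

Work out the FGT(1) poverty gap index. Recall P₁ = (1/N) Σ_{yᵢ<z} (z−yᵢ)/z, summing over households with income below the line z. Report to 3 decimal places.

Incomes under z: 4×₹980, 40×₹2,040 (q = 44 of N = 122).
Shortfall ratios: (3600−980)/3600 = 0.7278 (×4); (3600−2040)/3600 = 0.4333 (×40).
Sum of shortfalls = 20.244444; P₁ averages over all N: 20.244444 / 122 = 0.166.

0.166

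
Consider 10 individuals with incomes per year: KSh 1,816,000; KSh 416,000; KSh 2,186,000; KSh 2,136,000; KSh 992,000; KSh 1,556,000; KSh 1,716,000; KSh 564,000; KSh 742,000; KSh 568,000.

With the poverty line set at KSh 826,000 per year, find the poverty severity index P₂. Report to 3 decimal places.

0.045

Below the line: KSh 416,000, KSh 564,000, KSh 568,000, KSh 742,000 (q = 4 of N = 10).
Relative gaps: (826000−416000)/826000 = 0.4964; (826000−564000)/826000 = 0.3172; (826000−568000)/826000 = 0.3123; (826000−742000)/826000 = 0.1017.
Squared: 0.2464; 0.1006; 0.0976; 0.0103.
Sum = 0.454895; P₂ = 0.454895 / 10 = 0.045.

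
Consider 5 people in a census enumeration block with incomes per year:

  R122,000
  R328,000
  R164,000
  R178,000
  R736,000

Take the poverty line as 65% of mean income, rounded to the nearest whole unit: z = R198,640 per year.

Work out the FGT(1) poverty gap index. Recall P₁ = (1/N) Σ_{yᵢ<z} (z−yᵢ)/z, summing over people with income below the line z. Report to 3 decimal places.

0.133

Poor units: R122,000, R164,000, R178,000 (q = 3 of N = 5).
Gap ratios (z−y)/z: (198640−122000)/198640 = 0.3858; (198640−164000)/198640 = 0.1744; (198640−178000)/198640 = 0.1039.
Σ = 0.664116. Dividing by the full population N = 5 gives P₁ = 0.133.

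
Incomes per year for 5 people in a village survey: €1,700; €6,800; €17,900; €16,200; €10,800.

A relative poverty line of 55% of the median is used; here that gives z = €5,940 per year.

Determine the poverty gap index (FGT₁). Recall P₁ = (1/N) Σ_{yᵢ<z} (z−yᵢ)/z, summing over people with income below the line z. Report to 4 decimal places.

Below z: €1,700 (q = 1 of N = 5).
Shortfall ratios: (5940−1700)/5940 = 0.7138.
Sum of shortfalls = 0.713805; P₁ averages over all N: 0.713805 / 5 = 0.1428.

0.1428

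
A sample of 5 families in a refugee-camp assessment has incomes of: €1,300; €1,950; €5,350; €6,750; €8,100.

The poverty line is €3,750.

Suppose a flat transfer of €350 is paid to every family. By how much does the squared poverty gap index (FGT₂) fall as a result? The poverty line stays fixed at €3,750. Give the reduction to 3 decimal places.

0.039

Before: below the line — €1,300, €1,950; squared poverty gap index (FGT₂) = 0.13145.
After the €350 transfer: below the line — €1,650, €2,300; squared poverty gap index (FGT₂) = 0.09262.
Reduction = 0.13145 − 0.09262 = 0.039.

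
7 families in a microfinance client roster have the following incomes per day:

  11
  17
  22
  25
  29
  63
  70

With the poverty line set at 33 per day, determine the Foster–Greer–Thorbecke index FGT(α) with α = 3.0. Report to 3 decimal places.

Incomes under z: 11, 17, 22, 25, 29 (q = 5 of N = 7).
Relative gaps: (33−11)/33 = 0.6667; (33−17)/33 = 0.4848; (33−22)/33 = 0.3333; (33−25)/33 = 0.2424; (33−29)/33 = 0.1212.
Raised to α = 3.0: 0.29630; 0.11398; 0.03704; 0.01425; 0.00178.
Sum = 0.463339; FGT(3.0) = 0.463339 / 7 = 0.066.

0.066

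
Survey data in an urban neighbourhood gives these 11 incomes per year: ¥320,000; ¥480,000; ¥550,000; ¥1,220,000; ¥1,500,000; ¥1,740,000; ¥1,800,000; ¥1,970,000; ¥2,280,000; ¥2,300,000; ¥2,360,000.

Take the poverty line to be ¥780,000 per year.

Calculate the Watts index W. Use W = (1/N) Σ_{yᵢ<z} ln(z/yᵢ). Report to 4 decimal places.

0.1569

Poor units: ¥320,000, ¥480,000, ¥550,000 (q = 3 of N = 11).
ln(z/y) terms: ln(780000/320000) = 0.8910; ln(780000/480000) = 0.4855; ln(780000/550000) = 0.3494.
W = 1.725856 / 11 = 0.1569.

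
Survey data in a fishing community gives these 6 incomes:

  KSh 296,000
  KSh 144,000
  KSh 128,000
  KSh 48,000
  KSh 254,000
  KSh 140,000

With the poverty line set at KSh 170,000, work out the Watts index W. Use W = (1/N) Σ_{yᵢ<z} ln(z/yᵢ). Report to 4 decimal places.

0.3181

Poor units: KSh 48,000, KSh 128,000, KSh 140,000, KSh 144,000 (q = 4 of N = 6).
ln(z/y) terms: ln(170000/48000) = 1.2646; ln(170000/128000) = 0.2838; ln(170000/140000) = 0.1942; ln(170000/144000) = 0.1660.
W = 1.908507 / 6 = 0.3181.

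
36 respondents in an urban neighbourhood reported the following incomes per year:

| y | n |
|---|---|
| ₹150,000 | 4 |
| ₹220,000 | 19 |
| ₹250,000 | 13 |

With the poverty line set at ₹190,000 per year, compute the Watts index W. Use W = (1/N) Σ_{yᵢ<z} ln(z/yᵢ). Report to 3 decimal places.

Incomes under z: 4×₹150,000 (q = 4 of N = 36).
Log shortfalls: ln(190000/150000) = 0.2364 (×4).
W = 0.945555 / 36 = 0.026.

0.026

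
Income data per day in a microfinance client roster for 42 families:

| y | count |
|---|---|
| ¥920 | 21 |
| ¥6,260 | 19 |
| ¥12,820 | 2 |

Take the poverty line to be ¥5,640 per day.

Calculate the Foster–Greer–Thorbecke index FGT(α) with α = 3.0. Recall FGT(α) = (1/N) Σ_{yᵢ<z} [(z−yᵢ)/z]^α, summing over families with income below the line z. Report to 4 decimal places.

0.2931

Below z: 21×¥920 (q = 21 of N = 42).
Relative gaps: (5640−920)/5640 = 0.8369 (×21).
Raised to α = 3.0: 0.58612 (×21).
Sum = 12.308581; FGT(3.0) = 12.308581 / 42 = 0.2931.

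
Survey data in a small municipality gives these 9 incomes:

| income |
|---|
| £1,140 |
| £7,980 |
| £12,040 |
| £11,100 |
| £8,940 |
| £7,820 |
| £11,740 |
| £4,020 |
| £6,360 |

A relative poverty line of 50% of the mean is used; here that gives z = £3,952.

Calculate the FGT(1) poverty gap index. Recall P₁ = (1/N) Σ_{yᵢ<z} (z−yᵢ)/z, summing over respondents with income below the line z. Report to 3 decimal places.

Below the line: £1,140 (q = 1 of N = 9).
Normalized shortfalls: (3952−1140)/3952 = 0.7115.
Σ = 0.711538. Dividing by the full population N = 9 gives P₁ = 0.079.

0.079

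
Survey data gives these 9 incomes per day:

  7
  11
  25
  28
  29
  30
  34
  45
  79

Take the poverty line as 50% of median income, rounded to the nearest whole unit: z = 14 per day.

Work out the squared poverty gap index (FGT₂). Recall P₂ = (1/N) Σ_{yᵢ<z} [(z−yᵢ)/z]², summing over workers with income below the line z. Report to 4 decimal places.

Below the line: 7, 11 (q = 2 of N = 9).
Shortfall ratios: (14−7)/14 = 0.5000; (14−11)/14 = 0.2143.
Squared: 0.2500; 0.0459.
Sum = 0.295918; P₂ = 0.295918 / 9 = 0.0329.

0.0329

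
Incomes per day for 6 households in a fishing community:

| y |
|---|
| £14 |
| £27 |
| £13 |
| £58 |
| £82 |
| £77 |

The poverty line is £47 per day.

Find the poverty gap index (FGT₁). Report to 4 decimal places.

0.3085

Incomes under z: £13, £14, £27 (q = 3 of N = 6).
Gap ratios (z−y)/z: (47−13)/47 = 0.7234; (47−14)/47 = 0.7021; (47−27)/47 = 0.4255.
Sum of shortfalls = 1.851064; P₁ averages over all N: 1.851064 / 6 = 0.3085.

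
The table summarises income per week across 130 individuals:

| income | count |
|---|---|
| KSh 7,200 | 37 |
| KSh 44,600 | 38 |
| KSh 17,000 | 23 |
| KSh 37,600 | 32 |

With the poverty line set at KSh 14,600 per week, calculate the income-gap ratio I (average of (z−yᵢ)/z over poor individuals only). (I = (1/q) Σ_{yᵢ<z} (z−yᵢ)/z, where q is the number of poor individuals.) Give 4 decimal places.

Poor units: 37×KSh 7,200 (q = 37 of N = 130).
Relative gaps: 0.5068 (×37); sum = 18.753425.
The income-gap ratio divides by q (the poor only): 18.753425 / 37 = 0.5068.

0.5068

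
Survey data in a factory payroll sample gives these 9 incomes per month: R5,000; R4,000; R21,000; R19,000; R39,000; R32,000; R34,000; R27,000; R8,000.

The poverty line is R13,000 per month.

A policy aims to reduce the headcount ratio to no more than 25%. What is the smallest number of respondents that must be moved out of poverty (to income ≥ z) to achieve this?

1

3 of the 9 respondents are poor, so H = 3/9 = 0.333.
A headcount ratio of at most 25% allows at most ⌊0.25 × 9⌋ = 2 poor respondents.
So at least 3 − 2 = 1 must be lifted.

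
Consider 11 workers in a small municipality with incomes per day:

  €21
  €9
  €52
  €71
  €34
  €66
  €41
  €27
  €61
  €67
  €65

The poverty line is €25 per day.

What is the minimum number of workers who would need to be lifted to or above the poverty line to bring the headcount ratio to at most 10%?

2 of the 11 workers are poor, so H = 2/11 = 0.182.
A headcount ratio of at most 10% allows at most ⌊0.10 × 11⌋ = 1 poor workers.
So at least 2 − 1 = 1 must be lifted.

1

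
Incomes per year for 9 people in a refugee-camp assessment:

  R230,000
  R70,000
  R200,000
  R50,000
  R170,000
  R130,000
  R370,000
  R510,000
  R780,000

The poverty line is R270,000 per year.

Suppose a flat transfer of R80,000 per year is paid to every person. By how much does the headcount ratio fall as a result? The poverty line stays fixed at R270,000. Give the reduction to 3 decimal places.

Before: below the line — R50,000, R70,000, R130,000, R170,000, R200,000, R230,000; headcount ratio = 0.66667.
After the R80,000 transfer: below the line — R130,000, R150,000, R210,000, R250,000; headcount ratio = 0.44444.
Reduction = 0.66667 − 0.44444 = 0.222.

0.222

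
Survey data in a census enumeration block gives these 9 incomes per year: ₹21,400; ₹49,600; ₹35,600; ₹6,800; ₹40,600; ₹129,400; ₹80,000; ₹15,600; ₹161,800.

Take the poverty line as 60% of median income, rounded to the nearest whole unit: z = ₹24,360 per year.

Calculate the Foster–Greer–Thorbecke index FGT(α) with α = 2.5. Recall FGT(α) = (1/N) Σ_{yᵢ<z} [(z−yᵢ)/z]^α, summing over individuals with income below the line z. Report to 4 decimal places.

Below the line: ₹6,800, ₹15,600, ₹21,400 (q = 3 of N = 9).
Gap ratios (z−y)/z: (24360−6800)/24360 = 0.7209; (24360−15600)/24360 = 0.3596; (24360−21400)/24360 = 0.1215.
Raised to α = 2.5: 0.44118; 0.07755; 0.00515.
Sum = 0.523876; FGT(2.5) = 0.523876 / 9 = 0.0582.

0.0582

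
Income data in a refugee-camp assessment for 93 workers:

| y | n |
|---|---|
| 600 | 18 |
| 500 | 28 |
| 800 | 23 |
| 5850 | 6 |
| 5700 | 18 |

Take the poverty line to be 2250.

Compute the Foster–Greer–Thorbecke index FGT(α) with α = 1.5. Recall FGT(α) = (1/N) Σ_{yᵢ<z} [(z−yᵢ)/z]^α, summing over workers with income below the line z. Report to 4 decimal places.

0.4560

Poor units: 28×500, 18×600, 23×800 (q = 69 of N = 93).
Shortfall ratios: (2250−500)/2250 = 0.7778 (×28); (2250−600)/2250 = 0.7333 (×18); (2250−800)/2250 = 0.6444 (×23).
Raised to α = 1.5: 0.68594 (×28); 0.62799 (×18); 0.51734 (×23).
Sum = 42.408879; FGT(1.5) = 42.408879 / 93 = 0.4560.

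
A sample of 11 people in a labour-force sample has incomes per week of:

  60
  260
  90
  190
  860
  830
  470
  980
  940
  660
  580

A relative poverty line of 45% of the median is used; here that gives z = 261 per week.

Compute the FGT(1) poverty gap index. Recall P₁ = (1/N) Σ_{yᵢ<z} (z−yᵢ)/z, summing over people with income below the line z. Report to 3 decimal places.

0.155

Below the line: 60, 90, 190, 260 (q = 4 of N = 11).
Normalized shortfalls: (261−60)/261 = 0.7701; (261−90)/261 = 0.6552; (261−190)/261 = 0.2720; (261−260)/261 = 0.0038.
Sum of shortfalls = 1.701149; P₁ averages over all N: 1.701149 / 11 = 0.155.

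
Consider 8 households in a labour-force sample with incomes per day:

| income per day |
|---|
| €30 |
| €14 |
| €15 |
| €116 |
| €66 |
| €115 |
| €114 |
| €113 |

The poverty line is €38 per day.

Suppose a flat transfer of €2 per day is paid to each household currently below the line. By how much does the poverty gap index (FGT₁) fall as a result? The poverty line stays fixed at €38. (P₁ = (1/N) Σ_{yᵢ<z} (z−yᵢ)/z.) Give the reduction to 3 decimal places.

0.020

Before: below the line — €14, €15, €30; poverty gap index (FGT₁) = 0.18092.
After the €2 transfer: below the line — €16, €17, €32; poverty gap index (FGT₁) = 0.16118.
Reduction = 0.18092 − 0.16118 = 0.020.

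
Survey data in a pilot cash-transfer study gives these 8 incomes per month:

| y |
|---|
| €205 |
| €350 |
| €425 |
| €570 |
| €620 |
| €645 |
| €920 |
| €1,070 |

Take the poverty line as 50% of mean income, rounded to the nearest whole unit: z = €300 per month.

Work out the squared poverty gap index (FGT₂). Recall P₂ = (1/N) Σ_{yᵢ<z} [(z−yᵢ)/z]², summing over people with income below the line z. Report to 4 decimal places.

0.0125

Poor units: €205 (q = 1 of N = 8).
Normalized shortfalls: (300−205)/300 = 0.3167.
Squared: 0.1003.
Sum = 0.100278; P₂ = 0.100278 / 8 = 0.0125.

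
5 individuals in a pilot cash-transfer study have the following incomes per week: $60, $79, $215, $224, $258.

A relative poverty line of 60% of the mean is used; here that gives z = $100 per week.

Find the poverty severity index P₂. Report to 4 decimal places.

Below the line: $60, $79 (q = 2 of N = 5).
Relative gaps: (100−60)/100 = 0.4000; (100−79)/100 = 0.2100.
Squared: 0.1600; 0.0441.
Sum = 0.204100; P₂ = 0.204100 / 5 = 0.0408.

0.0408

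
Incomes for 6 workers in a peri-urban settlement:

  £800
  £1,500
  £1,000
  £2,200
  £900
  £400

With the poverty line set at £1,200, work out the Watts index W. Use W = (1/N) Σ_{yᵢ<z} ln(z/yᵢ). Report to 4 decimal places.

0.3290

Poor units: £400, £800, £900, £1,000 (q = 4 of N = 6).
Log gaps: ln(1200/400) = 1.0986; ln(1200/800) = 0.4055; ln(1200/900) = 0.2877; ln(1200/1000) = 0.1823.
W = 1.974081 / 6 = 0.3290.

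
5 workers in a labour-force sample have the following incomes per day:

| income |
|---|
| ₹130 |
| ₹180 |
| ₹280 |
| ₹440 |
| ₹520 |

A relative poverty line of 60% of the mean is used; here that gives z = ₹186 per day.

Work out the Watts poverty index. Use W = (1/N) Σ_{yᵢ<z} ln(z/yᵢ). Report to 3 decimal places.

Below z: ₹130, ₹180 (q = 2 of N = 5).
Log shortfalls: ln(186/130) = 0.3582; ln(186/180) = 0.0328.
W = 0.391002 / 5 = 0.078.

0.078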